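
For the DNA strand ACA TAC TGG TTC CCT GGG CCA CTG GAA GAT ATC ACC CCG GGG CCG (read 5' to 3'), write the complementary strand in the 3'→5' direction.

3′-TGTATGACCAAGGGACCCGGTGACCTTCTATAGTGGGGCCCCGGC-5′

Base-pairing A↔T, G↔C gives the complement. The complementary strand is antiparallel, so paired with a 5'→3' strand it runs 3'→5'.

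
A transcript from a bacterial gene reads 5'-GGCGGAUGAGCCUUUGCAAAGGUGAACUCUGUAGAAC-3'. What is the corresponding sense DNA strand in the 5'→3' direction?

The coding DNA strand has the same 5'→3' sequence as the mRNA with U replaced by T.

5′-GGCGGATGAGCCTTTGCAAAGGTGAACTCTGTAGAAC-3′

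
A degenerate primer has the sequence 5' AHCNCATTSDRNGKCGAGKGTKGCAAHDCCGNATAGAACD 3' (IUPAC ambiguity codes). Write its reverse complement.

Standard pairs A↔T, G↔C; ambiguity codes pair R↔Y, K↔M, S↔S, D↔H, N↔N. Complement (TDGNGTAASHYNCMGCTCMCAMCGTTDHGGCNTATCTTGH), then reverse for 5'→3'.

5'-HGTTCTATNCGGHDTTGCMACMCTCGMCNYHSAATGNGDT-3'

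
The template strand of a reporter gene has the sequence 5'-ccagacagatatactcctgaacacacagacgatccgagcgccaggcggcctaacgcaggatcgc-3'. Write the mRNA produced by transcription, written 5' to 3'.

The mRNA has the sequence of the coding strand (reverse complement of the template) with T→U. Reverse complement of CCAGACAGATATACTCCTGAACACACAGACGATCCGAGCGCCAGGCGGCCTAACGCAGGATCGC is GCGATCCTGCGTTAGGCCGCCTGGCGCTCGGATCGTCTGTGTGTTCAGGAGTATATCTGTCTGG; then T→U.

5'-GCGAUCCUGCGUUAGGCCGCCUGGCGCUCGGAUCGUCUGUGUGUUCAGGAGUAUAUCUGUCUGG-3'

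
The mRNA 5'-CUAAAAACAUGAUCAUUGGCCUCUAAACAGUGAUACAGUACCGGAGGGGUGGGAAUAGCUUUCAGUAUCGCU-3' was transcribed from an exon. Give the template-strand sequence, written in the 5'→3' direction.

Replace U with T to get the coding DNA strand: CTAAAAACATGATCATTGGCCTCTAAACAGTGATACAGTACCGGAGGGGTGGGAATAGCTTTCAGTATCGCT. The template strand is its reverse complement (complement GATTTTTGTACTAGTAACCGGAGATTTGTCACTATGTCATGGCCTCCCCACCCTTATCGAAAGTCATAGCGA, then reverse).

5′-AGCGATACTGAAAGCTATTCCCACCCCTCCGGTACTGTATCACTGTTTAGAGGCCAATGATCATGTTTTTAG-3′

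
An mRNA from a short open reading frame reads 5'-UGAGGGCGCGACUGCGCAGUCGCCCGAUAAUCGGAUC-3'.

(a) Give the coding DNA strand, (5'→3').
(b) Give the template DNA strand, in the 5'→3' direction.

(a) The coding strand matches the mRNA with U→T.
(b) The template strand is the reverse complement of the coding strand.

(a) 5'-TGAGGGCGCGACTGCGCAGTCGCCCGATAATCGGATC-3'
(b) 5′-GATCCGATTATCGGGCGACTGCGCAGTCGCGCCCTCA-3′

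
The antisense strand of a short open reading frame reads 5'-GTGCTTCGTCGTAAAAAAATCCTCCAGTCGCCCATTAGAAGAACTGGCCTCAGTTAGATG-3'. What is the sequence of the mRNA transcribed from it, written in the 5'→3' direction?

5′-CAUCUAACUGAGGCCAGUUCUUCUAAUGGGCGACUGGAGGAUUUUUUUACGACGAAGCAC-3′

RNA polymerase reads the template 3'→5' and synthesizes mRNA 5'→3' by base-pairing (A→U, T→A, G↔C). The complement of the template is CACGAAGCAGCATTTTTTTAGGAGGTCAGCGGGTAATCTTCTTGACCGGAGTCAATCTAC; antiparallel, so 5'→3' the coding strand is CATCTAACTGAGGCCAGTTCTTCTAATGGGCGACTGGAGGATTTTTTTACGACGAAGCAC. Replace T with U for the mRNA.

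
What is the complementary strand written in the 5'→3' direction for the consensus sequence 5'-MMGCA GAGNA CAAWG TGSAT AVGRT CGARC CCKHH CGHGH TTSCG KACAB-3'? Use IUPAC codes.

Standard pairs A↔T, G↔C; ambiguity codes pair R↔Y, M↔K, W↔W, S↔S, B↔V, H↔D, N↔N. Complement (KKCGTCTCNTGTTWCACSTATBCYAGCTYGGGMDDGCDCDAASGCMTGTV), then reverse for 5'→3'.

5′-VTGTMCGSAADCDCGDDMGGGYTCGAYCBTATSCACWTTGTNCTCTGCKK-3′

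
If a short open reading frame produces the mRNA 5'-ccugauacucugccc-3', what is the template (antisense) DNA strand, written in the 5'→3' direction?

Replace U with T to get the coding DNA strand: CCTGATACTCTGCCC. The template strand is its reverse complement (complement GGACTATGAGACGGG, then reverse).

5'-GGGCAGAGTATCAGG-3'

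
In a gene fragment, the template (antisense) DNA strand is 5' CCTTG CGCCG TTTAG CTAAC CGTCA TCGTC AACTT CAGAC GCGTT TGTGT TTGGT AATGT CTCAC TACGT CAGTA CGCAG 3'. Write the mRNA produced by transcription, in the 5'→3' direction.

5'-CUGCGUACUGACGUAGUGAGACAUUACCAAACACAAACGCGUCUGAAGUUGACGAUGACGGUUAGCUAAACGGCGCAAGG-3'

The mRNA has the sequence of the coding strand (reverse complement of the template) with T→U. Reverse complement of CCTTGCGCCGTTTAGCTAACCGTCATCGTCAACTTCAGACGCGTTTGTGTTTGGTAATGTCTCACTACGTCAGTACGCAG is CTGCGTACTGACGTAGTGAGACATTACCAAACACAAACGCGTCTGAAGTTGACGATGACGGTTAGCTAAACGGCGCAAGG; then T→U.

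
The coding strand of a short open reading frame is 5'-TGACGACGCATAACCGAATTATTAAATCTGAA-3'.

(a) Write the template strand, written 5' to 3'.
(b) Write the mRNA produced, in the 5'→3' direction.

(a) The template strand is the reverse complement of the coding strand: complement ACTGCTGCGTATTGGCTTAATAATTTAGACTT, then reverse.
(b) mRNA matches the coding strand with T→U.

(a) 5'-TTCAGATTTAATAATTCGGTTATGCGTCGTCA-3'
(b) 5'-UGACGACGCAUAACCGAAUUAUUAAAUCUGAA-3'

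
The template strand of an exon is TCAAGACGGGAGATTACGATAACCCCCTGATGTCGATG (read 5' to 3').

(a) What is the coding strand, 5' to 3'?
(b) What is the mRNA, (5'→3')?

(a) The coding strand is the reverse complement of the template: complement AGTTCTGCCCTCTAATGCTATTGGGGGACTACAGCTAC, then reverse.
(b) mRNA has the coding-strand sequence with T→U.

(a) 5'-CATCGACATCAGGGGGTTATCGTAATCTCCCGTCTTGA-3'
(b) 5'-CAUCGACAUCAGGGGGUUAUCGUAAUCUCCCGUCUUGA-3'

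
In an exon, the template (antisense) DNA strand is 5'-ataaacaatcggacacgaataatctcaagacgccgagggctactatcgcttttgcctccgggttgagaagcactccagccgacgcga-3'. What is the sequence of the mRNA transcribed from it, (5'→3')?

5'-UCGCGUCGGCUGGAGUGCUUCUCAACCCGGAGGCAAAAGCGAUAGUAGCCCUCGGCGUCUUGAGAUUAUUCGUGUCCGAUUGUUUAU-3'

RNA polymerase reads the template 3'→5' and synthesizes mRNA 5'→3' by base-pairing (A→U, T→A, G↔C). The complement of the template is TATTTGTTAGCCTGTGCTTATTAGAGTTCTGCGGCTCCCGATGATAGCGAAAACGGAGGCCCAACTCTTCGTGAGGTCGGCTGCGCT; antiparallel, so 5'→3' the coding strand is TCGCGTCGGCTGGAGTGCTTCTCAACCCGGAGGCAAAAGCGATAGTAGCCCTCGGCGTCTTGAGATTATTCGTGTCCGATTGTTTAT. Replace T with U for the mRNA.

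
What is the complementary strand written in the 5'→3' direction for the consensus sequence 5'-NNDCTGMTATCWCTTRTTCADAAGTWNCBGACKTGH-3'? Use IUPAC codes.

5'-DCAMGTCVGNWACTTHTGAAYAAGWGATAKCAGHNN-3'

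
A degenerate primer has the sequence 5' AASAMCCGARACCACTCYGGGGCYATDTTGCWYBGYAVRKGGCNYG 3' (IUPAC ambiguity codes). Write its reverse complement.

Standard pairs A↔T, G↔C; ambiguity codes pair R↔Y, M↔K, W↔W, S↔S, B↔V, D↔H, N↔N. Complement (TTSTKGGCTYTGGTGAGRCCCCGRTAHAACGWRVCRTBYMCCGNRC), then reverse for 5'→3'.

5'-CRNGCCMYBTRCVRWGCAAHATRGCCCCRGAGTGGTYTCGGKTSTT-3'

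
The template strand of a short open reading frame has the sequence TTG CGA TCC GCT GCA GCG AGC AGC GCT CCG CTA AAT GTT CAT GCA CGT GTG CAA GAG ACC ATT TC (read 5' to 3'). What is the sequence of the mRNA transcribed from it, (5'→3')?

5'-GAAAUGGUCUCUUGCACACGUGCAUGAACAUUUAGCGGAGCGCUGCUCGCUGCAGCGGAUCGCAA-3'

The mRNA has the sequence of the coding strand (reverse complement of the template) with T→U. Reverse complement of TTGCGATCCGCTGCAGCGAGCAGCGCTCCGCTAAATGTTCATGCACGTGTGCAAGAGACCATTTC is GAAATGGTCTCTTGCACACGTGCATGAACATTTAGCGGAGCGCTGCTCGCTGCAGCGGATCGCAA; then T→U.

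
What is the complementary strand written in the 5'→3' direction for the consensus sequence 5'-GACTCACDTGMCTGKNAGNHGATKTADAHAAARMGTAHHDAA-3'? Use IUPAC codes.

5'-TTHDDTACKYTTTDTHTAMATCDNCTNMCAGKCAHGTGAGTC-3'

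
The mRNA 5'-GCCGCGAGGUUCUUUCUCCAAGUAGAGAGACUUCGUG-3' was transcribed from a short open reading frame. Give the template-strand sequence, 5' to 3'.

Replace U with T to get the coding DNA strand: GCCGCGAGGTTCTTTCTCCAAGTAGAGAGACTTCGTG. The template strand is its reverse complement (complement CGGCGCTCCAAGAAAGAGGTTCATCTCTCTGAAGCAC, then reverse).

5'-CACGAAGTCTCTCTACTTGGAGAAAGAACCTCGCGGC-3'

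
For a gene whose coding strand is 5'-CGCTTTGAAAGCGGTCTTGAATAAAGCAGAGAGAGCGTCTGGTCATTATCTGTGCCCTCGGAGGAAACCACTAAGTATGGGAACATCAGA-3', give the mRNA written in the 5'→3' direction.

5'-CGCUUUGAAAGCGGUCUUGAAUAAAGCAGAGAGAGCGUCUGGUCAUUAUCUGUGCCCUCGGAGGAAACCACUAAGUAUGGGAACAUCAGA-3'

mRNA has the coding-strand sequence with U in place of T.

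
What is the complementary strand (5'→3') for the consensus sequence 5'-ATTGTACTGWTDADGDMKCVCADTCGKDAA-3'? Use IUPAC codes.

5'-TTHMCGAHTGBGMKHCHTHAWCAGTACAAT-3'

Standard pairs A↔T, G↔C; ambiguity codes pair M↔K, W↔W, D↔H, V↔B. Complement (TAACATGACWAHTHCHKMGBGTHAGCMHTT), then reverse for 5'→3'.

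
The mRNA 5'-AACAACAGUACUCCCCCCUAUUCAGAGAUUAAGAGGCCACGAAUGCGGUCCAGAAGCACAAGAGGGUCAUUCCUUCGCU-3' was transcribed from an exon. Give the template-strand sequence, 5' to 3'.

5′-AGCGAAGGAATGACCCTCTTGTGCTTCTGGACCGCATTCGTGGCCTCTTAATCTCTGAATAGGGGGGAGTACTGTTGTT-3′

Replace U with T to get the coding DNA strand: AACAACAGTACTCCCCCCTATTCAGAGATTAAGAGGCCACGAATGCGGTCCAGAAGCACAAGAGGGTCATTCCTTCGCT. The template strand is its reverse complement (complement TTGTTGTCATGAGGGGGGATAAGTCTCTAATTCTCCGGTGCTTACGCCAGGTCTTCGTGTTCTCCCAGTAAGGAAGCGA, then reverse).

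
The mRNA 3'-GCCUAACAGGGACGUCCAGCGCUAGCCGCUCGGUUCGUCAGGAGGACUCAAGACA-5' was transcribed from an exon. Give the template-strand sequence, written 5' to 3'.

Written 5'→3' the mRNA is ACAGAACUCAGGAGGACUGCUUGGCUCGCCGAUCGCGACCUGCAGGGACAAUCCG, so the coding DNA strand is ACAGAACTCAGGAGGACTGCTTGGCTCGCCGATCGCGACCTGCAGGGACAATCCG. The template is its reverse complement.

5′-CGGATTGTCCCTGCAGGTCGCGATCGGCGAGCCAAGCAGTCCTCCTGAGTTCTGT-3′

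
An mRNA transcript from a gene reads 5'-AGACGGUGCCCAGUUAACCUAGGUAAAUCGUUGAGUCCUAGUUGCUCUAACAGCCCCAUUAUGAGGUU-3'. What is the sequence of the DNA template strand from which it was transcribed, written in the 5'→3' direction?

Replace U with T to get the coding DNA strand: AGACGGTGCCCAGTTAACCTAGGTAAATCGTTGAGTCCTAGTTGCTCTAACAGCCCCATTATGAGGTT. The template strand is its reverse complement (complement TCTGCCACGGGTCAATTGGATCCATTTAGCAACTCAGGATCAACGAGATTGTCGGGGTAATACTCCAA, then reverse).

5'-AACCTCATAATGGGGCTGTTAGAGCAACTAGGACTCAACGATTTACCTAGGTTAACTGGGCACCGTCT-3'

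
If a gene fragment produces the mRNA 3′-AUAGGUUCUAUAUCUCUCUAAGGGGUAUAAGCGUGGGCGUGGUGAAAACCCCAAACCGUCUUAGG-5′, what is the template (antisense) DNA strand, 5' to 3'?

Written 5'→3' the mRNA is GGAUUCUGCCAAACCCCAAAAGUGGUGCGGGUGCGAAUAUGGGGAAUCUCUCUAUAUCUUGGAUA, so the coding DNA strand is GGATTCTGCCAAACCCCAAAAGTGGTGCGGGTGCGAATATGGGGAATCTCTCTATATCTTGGATA. The template is its reverse complement.

5'-TATCCAAGATATAGAGAGATTCCCCATATTCGCACCCGCACCACTTTTGGGGTTTGGCAGAATCC-3'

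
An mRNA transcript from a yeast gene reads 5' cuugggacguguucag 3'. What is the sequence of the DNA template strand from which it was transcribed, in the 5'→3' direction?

5′-CTGAACACGTCCCAAG-3′

Replace U with T to get the coding DNA strand: CTTGGGACGTGTTCAG. The template strand is its reverse complement (complement GAACCCTGCACAAGTC, then reverse).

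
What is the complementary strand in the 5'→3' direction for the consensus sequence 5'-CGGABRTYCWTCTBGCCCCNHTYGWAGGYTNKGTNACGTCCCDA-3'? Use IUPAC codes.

5'-THGGGACGTNACMNARCCTWCRADNGGGGCVAGAWGRAYVTCCG-3'

Standard pairs A↔T, G↔C; ambiguity codes pair R↔Y, K↔M, W↔W, B↔V, D↔H, N↔N. Complement (GCCTVYARGWAGAVCGGGGNDARCWTCCRANMCANTGCAGGGHT), then reverse for 5'→3'.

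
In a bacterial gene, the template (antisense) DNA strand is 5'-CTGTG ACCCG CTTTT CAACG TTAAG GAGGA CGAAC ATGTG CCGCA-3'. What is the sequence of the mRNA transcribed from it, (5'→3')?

5'-UGCGGCACAUGUUCGUCCUCCUUAACGUUGAAAAGCGGGUCACAG-3'

RNA polymerase reads the template 3'→5' and synthesizes mRNA 5'→3' by base-pairing (A→U, T→A, G↔C). The complement of the template is GACACTGGGCGAAAAGTTGCAATTCCTCCTGCTTGTACACGGCGT; antiparallel, so 5'→3' the coding strand is TGCGGCACATGTTCGTCCTCCTTAACGTTGAAAAGCGGGTCACAG. Replace T with U for the mRNA.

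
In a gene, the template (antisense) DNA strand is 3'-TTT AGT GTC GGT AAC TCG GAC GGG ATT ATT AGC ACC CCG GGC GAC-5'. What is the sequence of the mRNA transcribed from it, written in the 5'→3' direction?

Reading the template 3'→5' as shown, RNA polymerase pairs each base (A→U, T→A, G↔C) to build mRNA 5'→3' directly.

5'-AAAUCACAGCCAUUGAGCCUGCCCUAAUAAUCGUGGGGCCCGCUG-3'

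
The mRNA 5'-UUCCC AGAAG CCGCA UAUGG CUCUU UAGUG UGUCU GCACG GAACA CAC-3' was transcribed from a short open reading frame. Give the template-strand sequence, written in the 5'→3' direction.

5'-GTGTGTTCCGTGCAGACACACTAAAGAGCCATATGCGGCTTCTGGGAA-3'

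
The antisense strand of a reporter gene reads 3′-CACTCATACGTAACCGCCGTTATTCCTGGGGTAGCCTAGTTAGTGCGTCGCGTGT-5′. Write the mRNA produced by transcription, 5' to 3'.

Reading the template 3'→5' as shown, RNA polymerase pairs each base (A→U, T→A, G↔C) to build mRNA 5'→3' directly.

5'-GUGAGUAUGCAUUGGCGGCAAUAAGGACCCCAUCGGAUCAAUCACGCAGCGCACA-3'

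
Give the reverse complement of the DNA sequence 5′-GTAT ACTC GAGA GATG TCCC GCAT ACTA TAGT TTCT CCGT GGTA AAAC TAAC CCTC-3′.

Reading the sequence 3'→5' and pairing each base (A↔T, G↔C) gives the reverse complement directly.

5'-GAGGGTTAGTTTTACCACGGAGAAACTATAGTATGCGGGACATCTCTCGAGTATAC-3'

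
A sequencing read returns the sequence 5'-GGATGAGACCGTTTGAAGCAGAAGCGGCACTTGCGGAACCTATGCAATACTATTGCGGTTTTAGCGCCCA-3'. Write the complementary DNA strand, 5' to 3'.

5'-TGGGCGCTAAAACCGCAATAGTATTGCATAGGTTCCGCAAGTGCCGCTTCTGCTTCAAACGGTCTCATCC-3'

Pairing A↔T and G↔C gives CCTACTCTGGCAAACTTCGTCTTCGCCGTGAACGCCTTGGATACGTTATGATAACGCCAAAATCGCGGGT, running 3'→5'. Reverse for the 5'→3' convention.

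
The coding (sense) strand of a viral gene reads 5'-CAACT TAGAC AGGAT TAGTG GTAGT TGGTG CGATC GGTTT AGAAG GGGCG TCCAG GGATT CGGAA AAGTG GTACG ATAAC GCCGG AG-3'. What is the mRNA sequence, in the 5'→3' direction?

mRNA has the coding-strand sequence with U in place of T.

5'-CAACUUAGACAGGAUUAGUGGUAGUUGGUGCGAUCGGUUUAGAAGGGGCGUCCAGGGAUUCGGAAAAGUGGUACGAUAACGCCGGAG-3'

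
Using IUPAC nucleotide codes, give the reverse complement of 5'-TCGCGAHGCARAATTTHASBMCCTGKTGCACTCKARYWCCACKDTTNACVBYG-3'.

5'-CRVBGTNAAHMGTGGWRYTMGAGTGCAMCAGGKVSTDAAATTYTGCDTCGCGA-3'

Standard pairs A↔T, G↔C; ambiguity codes pair R↔Y, M↔K, W↔W, S↔S, B↔V, D↔H, N↔N. Complement (AGCGCTDCGTYTTAAADTSVKGGACMACGTGAGMTYRWGGTGMHAANTGBVRC), then reverse for 5'→3'.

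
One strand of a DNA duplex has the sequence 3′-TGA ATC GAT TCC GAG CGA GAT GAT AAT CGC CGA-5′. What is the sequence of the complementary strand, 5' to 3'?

5'-ACTTAGCTAAGGCTCGCTCTACTATTAGCGGCT-3'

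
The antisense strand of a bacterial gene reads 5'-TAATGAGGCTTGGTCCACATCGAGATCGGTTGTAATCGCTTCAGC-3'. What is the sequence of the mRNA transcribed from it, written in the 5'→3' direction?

5′-GCUGAAGCGAUUACAACCGAUCUCGAUGUGGACCAAGCCUCAUUA-3′

RNA polymerase reads the template 3'→5' and synthesizes mRNA 5'→3' by base-pairing (A→U, T→A, G↔C). The complement of the template is ATTACTCCGAACCAGGTGTAGCTCTAGCCAACATTAGCGAAGTCG; antiparallel, so 5'→3' the coding strand is GCTGAAGCGATTACAACCGATCTCGATGTGGACCAAGCCTCATTA. Replace T with U for the mRNA.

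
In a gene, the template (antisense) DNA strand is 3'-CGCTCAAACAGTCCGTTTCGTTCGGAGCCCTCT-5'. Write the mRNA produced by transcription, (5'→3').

Reading the template 3'→5' as shown, RNA polymerase pairs each base (A→U, T→A, G↔C) to build mRNA 5'→3' directly.

5'-GCGAGUUUGUCAGGCAAAGCAAGCCUCGGGAGA-3'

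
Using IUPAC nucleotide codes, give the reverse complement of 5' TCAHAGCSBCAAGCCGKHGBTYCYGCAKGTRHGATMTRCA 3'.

Standard pairs A↔T, G↔C; ambiguity codes pair R↔Y, M↔K, S↔S, B↔V, H↔D. Complement (AGTDTCGSVGTTCGGCMDCVARGRCGTMCAYDCTAKAYGT), then reverse for 5'→3'.

5'-TGYAKATCDYACMTGCRGRAVCDMCGGCTTGVSGCTDTGA-3'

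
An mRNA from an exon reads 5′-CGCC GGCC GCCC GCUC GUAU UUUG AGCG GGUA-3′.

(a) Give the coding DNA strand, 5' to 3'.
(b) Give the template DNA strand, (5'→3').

(a) The coding strand matches the mRNA with U→T.
(b) The template strand is the reverse complement of the coding strand.

(a) 5'-CGCCGGCCGCCCGCTCGTATTTTGAGCGGGTA-3'
(b) 5′-TACCCGCTCAAAATACGAGCGGGCGGCCGGCG-3′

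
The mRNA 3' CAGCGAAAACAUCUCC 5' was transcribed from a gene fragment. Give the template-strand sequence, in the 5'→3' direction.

5'-GTCGCTTTTGTAGAGG-3'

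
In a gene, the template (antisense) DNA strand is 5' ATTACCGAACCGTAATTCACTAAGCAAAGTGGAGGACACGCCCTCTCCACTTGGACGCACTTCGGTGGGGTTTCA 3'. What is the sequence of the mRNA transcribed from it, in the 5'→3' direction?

5'-UGAAACCCCACCGAAGUGCGUCCAAGUGGAGAGGGCGUGUCCUCCACUUUGCUUAGUGAAUUACGGUUCGGUAAU-3'

RNA polymerase reads the template 3'→5' and synthesizes mRNA 5'→3' by base-pairing (A→U, T→A, G↔C). The complement of the template is TAATGGCTTGGCATTAAGTGATTCGTTTCACCTCCTGTGCGGGAGAGGTGAACCTGCGTGAAGCCACCCCAAAGT; antiparallel, so 5'→3' the coding strand is TGAAACCCCACCGAAGTGCGTCCAAGTGGAGAGGGCGTGTCCTCCACTTTGCTTAGTGAATTACGGTTCGGTAAT. Replace T with U for the mRNA.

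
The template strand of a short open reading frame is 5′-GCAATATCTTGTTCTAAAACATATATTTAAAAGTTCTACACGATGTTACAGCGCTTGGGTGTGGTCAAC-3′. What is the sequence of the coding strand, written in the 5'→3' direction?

5'-GTTGACCACACCCAAGCGCTGTAACATCGTGTAGAACTTTTAAATATATGTTTTAGAACAAGATATTGC-3'

The coding strand is complementary and antiparallel to the template: take the complement (A↔T, G↔C) and reverse.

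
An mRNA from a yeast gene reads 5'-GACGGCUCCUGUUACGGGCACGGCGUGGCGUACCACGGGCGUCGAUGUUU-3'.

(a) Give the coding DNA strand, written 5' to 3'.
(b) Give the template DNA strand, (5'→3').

(a) The coding strand matches the mRNA with U→T.
(b) The template strand is the reverse complement of the coding strand.

(a) 5'-GACGGCTCCTGTTACGGGCACGGCGTGGCGTACCACGGGCGTCGATGTTT-3'
(b) 5′-AAACATCGACGCCCGTGGTACGCCACGCCGTGCCCGTAACAGGAGCCGTC-3′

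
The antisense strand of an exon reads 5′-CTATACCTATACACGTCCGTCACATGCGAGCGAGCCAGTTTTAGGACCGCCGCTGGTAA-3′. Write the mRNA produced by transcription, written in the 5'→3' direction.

The mRNA has the sequence of the coding strand (reverse complement of the template) with T→U. Reverse complement of CTATACCTATACACGTCCGTCACATGCGAGCGAGCCAGTTTTAGGACCGCCGCTGGTAA is TTACCAGCGGCGGTCCTAAAACTGGCTCGCTCGCATGTGACGGACGTGTATAGGTATAG; then T→U.

5'-UUACCAGCGGCGGUCCUAAAACUGGCUCGCUCGCAUGUGACGGACGUGUAUAGGUAUAG-3'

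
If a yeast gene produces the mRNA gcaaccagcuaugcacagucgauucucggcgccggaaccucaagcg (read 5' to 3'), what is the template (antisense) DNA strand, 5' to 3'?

5'-CGCTTGAGGTTCCGGCGCCGAGAATCGACTGTGCATAGCTGGTTGC-3'

Replace U with T to get the coding DNA strand: GCAACCAGCTATGCACAGTCGATTCTCGGCGCCGGAACCTCAAGCG. The template strand is its reverse complement (complement CGTTGGTCGATACGTGTCAGCTAAGAGCCGCGGCCTTGGAGTTCGC, then reverse).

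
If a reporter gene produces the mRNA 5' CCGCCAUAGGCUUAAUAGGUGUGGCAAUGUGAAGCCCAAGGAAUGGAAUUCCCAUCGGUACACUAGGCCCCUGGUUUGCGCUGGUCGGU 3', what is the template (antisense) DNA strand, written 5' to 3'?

Replace U with T to get the coding DNA strand: CCGCCATAGGCTTAATAGGTGTGGCAATGTGAAGCCCAAGGAATGGAATTCCCATCGGTACACTAGGCCCCTGGTTTGCGCTGGTCGGT. The template strand is its reverse complement (complement GGCGGTATCCGAATTATCCACACCGTTACACTTCGGGTTCCTTACCTTAAGGGTAGCCATGTGATCCGGGGACCAAACGCGACCAGCCA, then reverse).

5'-ACCGACCAGCGCAAACCAGGGGCCTAGTGTACCGATGGGAATTCCATTCCTTGGGCTTCACATTGCCACACCTATTAAGCCTATGGCGG-3'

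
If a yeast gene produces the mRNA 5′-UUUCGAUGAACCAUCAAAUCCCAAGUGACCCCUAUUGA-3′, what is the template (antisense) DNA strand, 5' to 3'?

Replace U with T to get the coding DNA strand: TTTCGATGAACCATCAAATCCCAAGTGACCCCTATTGA. The template strand is its reverse complement (complement AAAGCTACTTGGTAGTTTAGGGTTCACTGGGGATAACT, then reverse).

5'-TCAATAGGGGTCACTTGGGATTTGATGGTTCATCGAAA-3'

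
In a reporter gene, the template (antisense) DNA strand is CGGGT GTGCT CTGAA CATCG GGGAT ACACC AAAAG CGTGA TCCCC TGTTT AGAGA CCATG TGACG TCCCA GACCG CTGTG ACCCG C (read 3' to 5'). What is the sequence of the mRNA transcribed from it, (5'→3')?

Reading the template 3'→5' as shown, RNA polymerase pairs each base (A→U, T→A, G↔C) to build mRNA 5'→3' directly.

5'-GCCCACACGAGACUUGUAGCCCCUAUGUGGUUUUCGCACUAGGGGACAAAUCUCUGGUACACUGCAGGGUCUGGCGACACUGGGCG-3'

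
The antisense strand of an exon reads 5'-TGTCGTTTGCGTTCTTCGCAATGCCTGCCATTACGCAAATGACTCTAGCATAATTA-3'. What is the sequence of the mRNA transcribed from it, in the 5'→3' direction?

5'-UAAUUAUGCUAGAGUCAUUUGCGUAAUGGCAGGCAUUGCGAAGAACGCAAACGACA-3'

RNA polymerase reads the template 3'→5' and synthesizes mRNA 5'→3' by base-pairing (A→U, T→A, G↔C). The complement of the template is ACAGCAAACGCAAGAAGCGTTACGGACGGTAATGCGTTTACTGAGATCGTATTAAT; antiparallel, so 5'→3' the coding strand is TAATTATGCTAGAGTCATTTGCGTAATGGCAGGCATTGCGAAGAACGCAAACGACA. Replace T with U for the mRNA.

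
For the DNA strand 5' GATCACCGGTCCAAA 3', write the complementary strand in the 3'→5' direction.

3'-CTAGTGGCCAGGTTT-5'

Base-pairing A↔T, G↔C gives the complement. The complementary strand is antiparallel, so paired with a 5'→3' strand it runs 3'→5'.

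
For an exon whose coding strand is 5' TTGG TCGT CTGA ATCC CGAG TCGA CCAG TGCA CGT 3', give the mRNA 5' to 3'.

5′-UUGGUCGUCUGAAUCCCGAGUCGACCAGUGCACGU-3′

The mRNA is synthesized from the template strand, so it matches the coding strand with T replaced by U.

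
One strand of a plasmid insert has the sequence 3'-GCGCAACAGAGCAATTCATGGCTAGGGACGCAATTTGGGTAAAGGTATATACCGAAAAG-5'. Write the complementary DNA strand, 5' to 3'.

5'-CGCGTTGTCTCGTTAAGTACCGATCCCTGCGTTAAACCCATTTCCATATATGGCTTTTC-3'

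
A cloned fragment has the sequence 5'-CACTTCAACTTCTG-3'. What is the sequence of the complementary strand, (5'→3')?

5'-CAGAAGTTGAAGTG-3'

Pairing A↔T and G↔C gives GTGAAGTTGAAGAC, running 3'→5'. Reverse for the 5'→3' convention.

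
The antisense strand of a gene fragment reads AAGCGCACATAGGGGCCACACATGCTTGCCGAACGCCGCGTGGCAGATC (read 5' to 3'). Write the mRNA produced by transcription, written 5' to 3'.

5′-GAUCUGCCACGCGGCGUUCGGCAAGCAUGUGUGGCCCCUAUGUGCGCUU-3′

RNA polymerase reads the template 3'→5' and synthesizes mRNA 5'→3' by base-pairing (A→U, T→A, G↔C). The complement of the template is TTCGCGTGTATCCCCGGTGTGTACGAACGGCTTGCGGCGCACCGTCTAG; antiparallel, so 5'→3' the coding strand is GATCTGCCACGCGGCGTTCGGCAAGCATGTGTGGCCCCTATGTGCGCTT. Replace T with U for the mRNA.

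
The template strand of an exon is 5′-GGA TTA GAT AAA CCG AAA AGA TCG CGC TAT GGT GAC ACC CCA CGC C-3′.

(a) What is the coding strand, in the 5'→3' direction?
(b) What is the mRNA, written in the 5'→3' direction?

(a) 5'-GGCGTGGGGTGTCACCATAGCGCGATCTTTTCGGTTTATCTAATCC-3'
(b) 5′-GGCGUGGGGUGUCACCAUAGCGCGAUCUUUUCGGUUUAUCUAAUCC-3′

(a) The coding strand is the reverse complement of the template: complement CCTAATCTATTTGGCTTTTCTAGCGCGATACCACTGTGGGGTGCGG, then reverse.
(b) mRNA has the coding-strand sequence with T→U.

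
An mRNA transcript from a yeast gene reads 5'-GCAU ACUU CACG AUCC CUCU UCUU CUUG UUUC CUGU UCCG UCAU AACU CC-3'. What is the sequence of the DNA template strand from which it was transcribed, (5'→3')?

Replace U with T to get the coding DNA strand: GCATACTTCACGATCCCTCTTCTTCTTGTTTCCTGTTCCGTCATAACTCC. The template strand is its reverse complement (complement CGTATGAAGTGCTAGGGAGAAGAAGAACAAAGGACAAGGCAGTATTGAGG, then reverse).

5'-GGAGTTATGACGGAACAGGAAACAAGAAGAAGAGGGATCGTGAAGTATGC-3'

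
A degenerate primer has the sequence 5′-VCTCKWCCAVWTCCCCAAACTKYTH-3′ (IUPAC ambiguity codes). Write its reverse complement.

5'-DARMAGTTTGGGGAWBTGGWMGAGB-3'

Standard pairs A↔T, G↔C; ambiguity codes pair Y↔R, K↔M, W↔W, H↔D, V↔B. Complement (BGAGMWGGTBWAGGGGTTTGAMRAD), then reverse for 5'→3'.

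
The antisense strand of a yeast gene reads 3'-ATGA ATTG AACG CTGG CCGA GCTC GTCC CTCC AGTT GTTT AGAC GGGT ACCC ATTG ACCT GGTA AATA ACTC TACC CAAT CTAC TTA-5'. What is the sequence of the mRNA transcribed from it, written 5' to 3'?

5'-UACUUAACUUGCGACCGGCUCGAGCAGGGAGGUCAACAAAUCUGCCCAUGGGUAACUGGACCAUUUAUUGAGAUGGGUUAGAUGAAU-3'

Reading the template 3'→5' as shown, RNA polymerase pairs each base (A→U, T→A, G↔C) to build mRNA 5'→3' directly.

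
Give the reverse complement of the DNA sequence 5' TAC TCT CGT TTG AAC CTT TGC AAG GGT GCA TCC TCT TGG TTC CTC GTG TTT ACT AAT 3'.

Complement each base (A↔T, G↔C): ATGAGAGCAAACTTGGAAACGTTCCCACGTAGGAGAACCAAGGAGCACAAATGATTA. Then reverse.

5'-ATTAGTAAACACGAGGAACCAAGAGGATGCACCCTTGCAAAGGTTCAAACGAGAGTA-3'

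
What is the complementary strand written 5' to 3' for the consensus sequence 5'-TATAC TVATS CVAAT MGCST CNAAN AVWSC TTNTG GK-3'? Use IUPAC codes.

Standard pairs A↔T, G↔C; ambiguity codes pair M↔K, W↔W, S↔S, V↔B, N↔N. Complement (ATATGABTASGBTTAKCGSAGNTTNTBWSGAANACCM), then reverse for 5'→3'.

5'-MCCANAAGSWBTNTTNGASGCKATTBGSATBAGTATA-3'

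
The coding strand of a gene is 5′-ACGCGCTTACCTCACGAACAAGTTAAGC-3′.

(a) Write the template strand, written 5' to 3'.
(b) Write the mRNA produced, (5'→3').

(a) The template strand is the reverse complement of the coding strand: complement TGCGCGAATGGAGTGCTTGTTCAATTCG, then reverse.
(b) mRNA matches the coding strand with T→U.

(a) 5'-GCTTAACTTGTTCGTGAGGTAAGCGCGT-3'
(b) 5'-ACGCGCUUACCUCACGAACAAGUUAAGC-3'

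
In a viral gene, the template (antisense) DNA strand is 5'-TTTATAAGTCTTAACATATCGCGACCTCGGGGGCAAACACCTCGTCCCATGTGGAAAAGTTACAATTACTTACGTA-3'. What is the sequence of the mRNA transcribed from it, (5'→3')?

5'-UACGUAAGUAAUUGUAACUUUUCCACAUGGGACGAGGUGUUUGCCCCCGAGGUCGCGAUAUGUUAAGACUUAUAAA-3'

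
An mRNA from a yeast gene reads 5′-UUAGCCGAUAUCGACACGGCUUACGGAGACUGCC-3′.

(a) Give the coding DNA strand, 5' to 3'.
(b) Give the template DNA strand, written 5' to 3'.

(a) The coding strand matches the mRNA with U→T.
(b) The template strand is the reverse complement of the coding strand.

(a) 5′-TTAGCCGATATCGACACGGCTTACGGAGACTGCC-3′
(b) 5'-GGCAGTCTCCGTAAGCCGTGTCGATATCGGCTAA-3'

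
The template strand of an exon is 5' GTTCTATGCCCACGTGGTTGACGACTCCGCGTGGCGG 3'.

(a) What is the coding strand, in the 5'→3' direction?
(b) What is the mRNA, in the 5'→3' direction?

(a) 5'-CCGCCACGCGGAGTCGTCAACCACGTGGGCATAGAAC-3'
(b) 5'-CCGCCACGCGGAGUCGUCAACCACGUGGGCAUAGAAC-3'

(a) The coding strand is the reverse complement of the template: complement CAAGATACGGGTGCACCAACTGCTGAGGCGCACCGCC, then reverse.
(b) mRNA has the coding-strand sequence with T→U.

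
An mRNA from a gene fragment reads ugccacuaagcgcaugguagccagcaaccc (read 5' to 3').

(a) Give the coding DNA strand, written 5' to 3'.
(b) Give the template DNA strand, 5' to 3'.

(a) 5'-TGCCACTAAGCGCATGGTAGCCAGCAACCC-3'
(b) 5'-GGGTTGCTGGCTACCATGCGCTTAGTGGCA-3'

(a) The coding strand matches the mRNA with U→T.
(b) The template strand is the reverse complement of the coding strand.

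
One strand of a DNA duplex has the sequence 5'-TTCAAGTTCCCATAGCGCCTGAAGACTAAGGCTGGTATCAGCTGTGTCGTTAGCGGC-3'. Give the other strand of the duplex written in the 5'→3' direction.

Pairing A↔T and G↔C gives AAGTTCAAGGGTATCGCGGACTTCTGATTCCGACCATAGTCGACACAGCAATCGCCG, running 3'→5'. Reverse for the 5'→3' convention.

5'-GCCGCTAACGACACAGCTGATACCAGCCTTAGTCTTCAGGCGCTATGGGAACTTGAA-3'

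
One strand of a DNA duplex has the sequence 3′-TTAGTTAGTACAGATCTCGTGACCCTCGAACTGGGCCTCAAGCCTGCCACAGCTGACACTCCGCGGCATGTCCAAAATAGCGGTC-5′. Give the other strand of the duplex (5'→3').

The strand is given 3'→5', so its complement runs 5'→3' in the same left-to-right order: pair each base A↔T, G↔C.

5′-AATCAATCATGTCTAGAGCACTGGGAGCTTGACCCGGAGTTCGGACGGTGTCGACTGTGAGGCGCCGTACAGGTTTTATCGCCAG-3′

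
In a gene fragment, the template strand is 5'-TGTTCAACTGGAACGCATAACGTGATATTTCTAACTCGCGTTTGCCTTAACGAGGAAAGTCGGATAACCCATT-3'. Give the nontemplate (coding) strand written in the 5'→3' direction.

The coding strand is complementary and antiparallel to the template: take the complement (A↔T, G↔C) and reverse.

5'-AATGGGTTATCCGACTTTCCTCGTTAAGGCAAACGCGAGTTAGAAATATCACGTTATGCGTTCCAGTTGAACA-3'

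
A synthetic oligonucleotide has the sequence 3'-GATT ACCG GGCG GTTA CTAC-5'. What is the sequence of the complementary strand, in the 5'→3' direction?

The strand is given 3'→5', so its complement runs 5'→3' in the same left-to-right order: pair each base A↔T, G↔C.

5'-CTAATGGCCCGCCAATGATG-3'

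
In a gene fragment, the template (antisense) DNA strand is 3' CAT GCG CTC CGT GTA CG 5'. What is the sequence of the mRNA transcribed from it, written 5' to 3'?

5′-GUACGCGAGGCACAUGC-3′

Reading the template 3'→5' as shown, RNA polymerase pairs each base (A→U, T→A, G↔C) to build mRNA 5'→3' directly.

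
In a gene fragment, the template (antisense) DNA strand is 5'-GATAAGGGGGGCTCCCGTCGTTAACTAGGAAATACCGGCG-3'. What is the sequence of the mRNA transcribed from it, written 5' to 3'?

5'-CGCCGGUAUUUCCUAGUUAACGACGGGAGCCCCCCUUAUC-3'

RNA polymerase reads the template 3'→5' and synthesizes mRNA 5'→3' by base-pairing (A→U, T→A, G↔C). The complement of the template is CTATTCCCCCCGAGGGCAGCAATTGATCCTTTATGGCCGC; antiparallel, so 5'→3' the coding strand is CGCCGGTATTTCCTAGTTAACGACGGGAGCCCCCCTTATC. Replace T with U for the mRNA.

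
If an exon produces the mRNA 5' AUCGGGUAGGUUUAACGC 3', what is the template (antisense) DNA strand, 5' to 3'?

5′-GCGTTAAACCTACCCGAT-3′

Replace U with T to get the coding DNA strand: ATCGGGTAGGTTTAACGC. The template strand is its reverse complement (complement TAGCCCATCCAAATTGCG, then reverse).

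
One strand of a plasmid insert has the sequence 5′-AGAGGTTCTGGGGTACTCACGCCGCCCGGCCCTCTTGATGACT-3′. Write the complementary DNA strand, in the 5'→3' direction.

5'-AGTCATCAAGAGGGCCGGGCGGCGTGAGTACCCCAGAACCTCT-3'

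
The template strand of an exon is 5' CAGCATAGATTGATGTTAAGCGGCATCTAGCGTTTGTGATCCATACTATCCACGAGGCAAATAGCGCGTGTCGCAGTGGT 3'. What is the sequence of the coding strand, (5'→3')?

5′-ACCACTGCGACACGCGCTATTTGCCTCGTGGATAGTATGGATCACAAACGCTAGATGCCGCTTAACATCAATCTATGCTG-3′

The coding strand is complementary and antiparallel to the template: take the complement (A↔T, G↔C) and reverse.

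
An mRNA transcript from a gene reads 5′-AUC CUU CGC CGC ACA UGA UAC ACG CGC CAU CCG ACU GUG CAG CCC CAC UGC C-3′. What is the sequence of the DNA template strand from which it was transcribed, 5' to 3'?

Replace U with T to get the coding DNA strand: ATCCTTCGCCGCACATGATACACGCGCCATCCGACTGTGCAGCCCCACTGCC. The template strand is its reverse complement (complement TAGGAAGCGGCGTGTACTATGTGCGCGGTAGGCTGACACGTCGGGGTGACGG, then reverse).

5'-GGCAGTGGGGCTGCACAGTCGGATGGCGCGTGTATCATGTGCGGCGAAGGAT-3'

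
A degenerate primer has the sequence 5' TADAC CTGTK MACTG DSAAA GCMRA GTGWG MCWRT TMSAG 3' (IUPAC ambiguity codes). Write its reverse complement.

5'-CTSKAAYWGKCWCACTYKGCTTTSHCAGTKMACAGGTHTA-3'

Standard pairs A↔T, G↔C; ambiguity codes pair R↔Y, M↔K, W↔W, S↔S, D↔H. Complement (ATHTGGACAMKTGACHSTTTCGKYTCACWCKGWYAAKSTC), then reverse for 5'→3'.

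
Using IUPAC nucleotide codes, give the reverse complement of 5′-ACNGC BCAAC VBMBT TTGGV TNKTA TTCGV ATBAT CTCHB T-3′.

5'-AVDGAGATVATBCGAATAMNABCCAAAVKVBGTTGVGCNGT-3'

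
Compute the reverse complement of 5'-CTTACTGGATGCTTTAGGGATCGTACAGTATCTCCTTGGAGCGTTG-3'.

Complement each base (A↔T, G↔C): GAATGACCTACGAAATCCCTAGCATGTCATAGAGGAACCTCGCAAC. Then reverse.

5′-CAACGCTCCAAGGAGATACTGTACGATCCCTAAAGCATCCAGTAAG-3′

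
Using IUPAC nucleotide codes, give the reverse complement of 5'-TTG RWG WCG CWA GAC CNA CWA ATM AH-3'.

Standard pairs A↔T, G↔C; ambiguity codes pair R↔Y, M↔K, W↔W, H↔D, N↔N. Complement (AACYWCWGCGWTCTGGNTGWTTAKTD), then reverse for 5'→3'.

5'-DTKATTWGTNGGTCTWGCGWCWYCAA-3'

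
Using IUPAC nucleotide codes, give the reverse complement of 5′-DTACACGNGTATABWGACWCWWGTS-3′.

Standard pairs A↔T, G↔C; ambiguity codes pair W↔W, S↔S, B↔V, D↔H, N↔N. Complement (HATGTGCNCATATVWCTGWGWWCAS), then reverse for 5'→3'.

5′-SACWWGWGTCWVTATACNCGTGTAH-3′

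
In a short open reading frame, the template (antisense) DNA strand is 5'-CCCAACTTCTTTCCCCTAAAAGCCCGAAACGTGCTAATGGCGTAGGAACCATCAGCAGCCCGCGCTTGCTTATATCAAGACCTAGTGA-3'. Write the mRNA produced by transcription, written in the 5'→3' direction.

5'-UCACUAGGUCUUGAUAUAAGCAAGCGCGGGCUGCUGAUGGUUCCUACGCCAUUAGCACGUUUCGGGCUUUUAGGGGAAAGAAGUUGGG-3'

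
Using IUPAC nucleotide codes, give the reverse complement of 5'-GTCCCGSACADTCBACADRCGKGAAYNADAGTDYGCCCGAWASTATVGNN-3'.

5'-NNCBATASTWTCGGGCRHACTHTNRTTCMCGYHTGTVGAHTGTSCGGGAC-3'

Standard pairs A↔T, G↔C; ambiguity codes pair R↔Y, K↔M, W↔W, S↔S, B↔V, D↔H, N↔N. Complement (CAGGGCSTGTHAGVTGTHYGCMCTTRNTHTCAHRCGGGCTWTSATABCNN), then reverse for 5'→3'.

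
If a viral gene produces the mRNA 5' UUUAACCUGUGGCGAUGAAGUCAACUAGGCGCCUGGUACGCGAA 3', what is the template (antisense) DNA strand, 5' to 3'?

Replace U with T to get the coding DNA strand: TTTAACCTGTGGCGATGAAGTCAACTAGGCGCCTGGTACGCGAA. The template strand is its reverse complement (complement AAATTGGACACCGCTACTTCAGTTGATCCGCGGACCATGCGCTT, then reverse).

5'-TTCGCGTACCAGGCGCCTAGTTGACTTCATCGCCACAGGTTAAA-3'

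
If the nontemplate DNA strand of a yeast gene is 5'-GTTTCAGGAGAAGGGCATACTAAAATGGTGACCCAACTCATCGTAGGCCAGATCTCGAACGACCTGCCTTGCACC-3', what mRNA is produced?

The mRNA is synthesized from the template strand, so it matches the coding strand with T replaced by U.

5'-GUUUCAGGAGAAGGGCAUACUAAAAUGGUGACCCAACUCAUCGUAGGCCAGAUCUCGAACGACCUGCCUUGCACC-3'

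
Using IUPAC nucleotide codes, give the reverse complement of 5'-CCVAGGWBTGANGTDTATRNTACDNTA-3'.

5′-TANHGTANYATAHACNTCAVWCCTBGG-3′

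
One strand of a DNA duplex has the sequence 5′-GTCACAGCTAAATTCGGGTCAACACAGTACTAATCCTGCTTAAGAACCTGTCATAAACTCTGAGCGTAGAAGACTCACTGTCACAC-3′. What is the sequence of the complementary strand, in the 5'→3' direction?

The complement of GTCACAGCTAAATTCGGGTCAACACAGTACTAATCCTGCTTAAGAACCTGTCATAAACTCTGAGCGTAGAAGACTCACTGTCACAC is CAGTGTCGATTTAAGCCCAGTTGTGTCATGATTAGGACGAATTCTTGGACAGTATTTGAGACTCGCATCTTCTGAGTGACAGTGTG (A↔T, G↔C). DNA strands are antiparallel, so the complementary strand runs 3'→5'; reversing gives the 5'→3' form.

5'-GTGTGACAGTGAGTCTTCTACGCTCAGAGTTTATGACAGGTTCTTAAGCAGGATTAGTACTGTGTTGACCCGAATTTAGCTGTGAC-3'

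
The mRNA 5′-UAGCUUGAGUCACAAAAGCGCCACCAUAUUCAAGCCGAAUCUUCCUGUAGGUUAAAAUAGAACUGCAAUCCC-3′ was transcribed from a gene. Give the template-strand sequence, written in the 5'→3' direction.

5'-GGGATTGCAGTTCTATTTTAACCTACAGGAAGATTCGGCTTGAATATGGTGGCGCTTTTGTGACTCAAGCTA-3'

Replace U with T to get the coding DNA strand: TAGCTTGAGTCACAAAAGCGCCACCATATTCAAGCCGAATCTTCCTGTAGGTTAAAATAGAACTGCAATCCC. The template strand is its reverse complement (complement ATCGAACTCAGTGTTTTCGCGGTGGTATAAGTTCGGCTTAGAAGGACATCCAATTTTATCTTGACGTTAGGG, then reverse).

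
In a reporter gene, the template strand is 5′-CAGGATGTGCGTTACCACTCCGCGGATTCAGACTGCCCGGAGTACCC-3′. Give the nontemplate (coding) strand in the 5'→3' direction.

5'-GGGTACTCCGGGCAGTCTGAATCCGCGGAGTGGTAACGCACATCCTG-3'

The coding strand is complementary and antiparallel to the template: take the complement (A↔T, G↔C) and reverse.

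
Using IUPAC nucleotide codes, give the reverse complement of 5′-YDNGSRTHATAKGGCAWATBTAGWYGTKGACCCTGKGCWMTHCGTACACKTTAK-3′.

5'-MTAAMGTGTACGDAKWGCMCAGGGTCMACRWCTAVATWTGCCMTATDAYSCNHR-3'

Standard pairs A↔T, G↔C; ambiguity codes pair R↔Y, M↔K, W↔W, S↔S, B↔V, D↔H, N↔N. Complement (RHNCSYADTATMCCGTWTAVATCWRCAMCTGGGACMCGWKADGCATGTGMAATM), then reverse for 5'→3'.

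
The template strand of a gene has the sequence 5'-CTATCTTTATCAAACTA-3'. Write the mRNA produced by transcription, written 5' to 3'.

The mRNA has the sequence of the coding strand (reverse complement of the template) with T→U. Reverse complement of CTATCTTTATCAAACTA is TAGTTTGATAAAGATAG; then T→U.

5′-UAGUUUGAUAAAGAUAG-3′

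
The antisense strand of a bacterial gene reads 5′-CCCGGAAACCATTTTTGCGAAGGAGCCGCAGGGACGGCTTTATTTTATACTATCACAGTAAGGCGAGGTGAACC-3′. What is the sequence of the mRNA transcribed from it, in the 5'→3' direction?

RNA polymerase reads the template 3'→5' and synthesizes mRNA 5'→3' by base-pairing (A→U, T→A, G↔C). The complement of the template is GGGCCTTTGGTAAAAACGCTTCCTCGGCGTCCCTGCCGAAATAAAATATGATAGTGTCATTCCGCTCCACTTGG; antiparallel, so 5'→3' the coding strand is GGTTCACCTCGCCTTACTGTGATAGTATAAAATAAAGCCGTCCCTGCGGCTCCTTCGCAAAAATGGTTTCCGGG. Replace T with U for the mRNA.

5'-GGUUCACCUCGCCUUACUGUGAUAGUAUAAAAUAAAGCCGUCCCUGCGGCUCCUUCGCAAAAAUGGUUUCCGGG-3'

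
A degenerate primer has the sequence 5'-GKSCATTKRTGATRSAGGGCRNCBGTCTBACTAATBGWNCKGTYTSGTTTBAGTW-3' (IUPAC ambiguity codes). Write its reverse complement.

5'-WACTVAAACSARACMGNWCVATTAGTVAGACVGNYGCCCTSYATCAYMAATGSMC-3'

Standard pairs A↔T, G↔C; ambiguity codes pair R↔Y, K↔M, W↔W, S↔S, B↔V, N↔N. Complement (CMSGTAAMYACTAYSTCCCGYNGVCAGAVTGATTAVCWNGMCARASCAAAVTCAW), then reverse for 5'→3'.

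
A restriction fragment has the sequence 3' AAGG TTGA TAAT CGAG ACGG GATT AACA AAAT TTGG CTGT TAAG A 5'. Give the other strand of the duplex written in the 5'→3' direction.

5'-TTCCAACTATTAGCTCTGCCCTAATTGTTTTAAACCGACAATTCT-3'

The strand is given 3'→5', so its complement runs 5'→3' in the same left-to-right order: pair each base A↔T, G↔C.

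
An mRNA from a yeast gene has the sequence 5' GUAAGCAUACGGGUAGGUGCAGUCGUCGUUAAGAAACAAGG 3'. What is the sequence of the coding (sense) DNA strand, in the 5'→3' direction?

5'-GTAAGCATACGGGTAGGTGCAGTCGTCGTTAAGAAACAAGG-3'

The coding DNA strand has the same 5'→3' sequence as the mRNA with U replaced by T.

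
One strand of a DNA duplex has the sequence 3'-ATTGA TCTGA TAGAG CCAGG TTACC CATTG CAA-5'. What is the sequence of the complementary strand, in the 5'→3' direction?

The strand is given 3'→5', so its complement runs 5'→3' in the same left-to-right order: pair each base A↔T, G↔C.

5'-TAACTAGACTATCTCGGTCCAATGGGTAACGTT-3'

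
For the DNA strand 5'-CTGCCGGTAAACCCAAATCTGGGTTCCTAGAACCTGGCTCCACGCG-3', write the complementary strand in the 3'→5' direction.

Base-pairing A↔T, G↔C gives the complement. The complementary strand is antiparallel, so paired with a 5'→3' strand it runs 3'→5'.

3'-GACGGCCATTTGGGTTTAGACCCAAGGATCTTGGACCGAGGTGCGC-5'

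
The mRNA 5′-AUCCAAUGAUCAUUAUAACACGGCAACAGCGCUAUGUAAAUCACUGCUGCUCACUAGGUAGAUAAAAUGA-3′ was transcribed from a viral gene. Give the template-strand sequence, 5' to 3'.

5'-TCATTTTATCTACCTAGTGAGCAGCAGTGATTTACATAGCGCTGTTGCCGTGTTATAATGATCATTGGAT-3'

Replace U with T to get the coding DNA strand: ATCCAATGATCATTATAACACGGCAACAGCGCTATGTAAATCACTGCTGCTCACTAGGTAGATAAAATGA. The template strand is its reverse complement (complement TAGGTTACTAGTAATATTGTGCCGTTGTCGCGATACATTTAGTGACGACGAGTGATCCATCTATTTTACT, then reverse).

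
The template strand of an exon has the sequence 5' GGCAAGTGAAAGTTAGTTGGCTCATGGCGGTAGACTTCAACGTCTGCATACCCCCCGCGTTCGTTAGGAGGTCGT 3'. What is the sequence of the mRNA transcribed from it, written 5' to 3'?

The mRNA has the sequence of the coding strand (reverse complement of the template) with T→U. Reverse complement of GGCAAGTGAAAGTTAGTTGGCTCATGGCGGTAGACTTCAACGTCTGCATACCCCCCGCGTTCGTTAGGAGGTCGT is ACGACCTCCTAACGAACGCGGGGGGTATGCAGACGTTGAAGTCTACCGCCATGAGCCAACTAACTTTCACTTGCC; then T→U.

5'-ACGACCUCCUAACGAACGCGGGGGGUAUGCAGACGUUGAAGUCUACCGCCAUGAGCCAACUAACUUUCACUUGCC-3'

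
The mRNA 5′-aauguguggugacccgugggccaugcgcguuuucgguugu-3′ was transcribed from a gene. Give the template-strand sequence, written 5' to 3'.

5'-ACAACCGAAAACGCGCATGGCCCACGGGTCACCACACATT-3'

Replace U with T to get the coding DNA strand: AATGTGTGGTGACCCGTGGGCCATGCGCGTTTTCGGTTGT. The template strand is its reverse complement (complement TTACACACCACTGGGCACCCGGTACGCGCAAAAGCCAACA, then reverse).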